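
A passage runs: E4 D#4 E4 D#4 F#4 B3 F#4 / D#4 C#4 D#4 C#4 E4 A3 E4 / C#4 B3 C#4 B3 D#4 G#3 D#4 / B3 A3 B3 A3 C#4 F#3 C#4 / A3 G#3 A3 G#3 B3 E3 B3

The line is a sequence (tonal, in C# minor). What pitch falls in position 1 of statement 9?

D#3

With 7-note cells, note 1 of each statement runs E4, D#4, C#4, B3, A3.
Extending down a 2nd: G#3 → F#3 → E3 → D#3.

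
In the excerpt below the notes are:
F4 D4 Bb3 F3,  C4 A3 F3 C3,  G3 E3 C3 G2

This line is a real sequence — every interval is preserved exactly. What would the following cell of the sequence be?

D3 B2 G2 D2

The 4-note cells begin on F4, C4, G3 — each down a 4th from the last.
From D3 the exact shape gives D3 B2 G2 D2.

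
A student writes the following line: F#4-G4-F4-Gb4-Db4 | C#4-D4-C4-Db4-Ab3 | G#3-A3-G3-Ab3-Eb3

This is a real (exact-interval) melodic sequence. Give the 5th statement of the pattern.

A#2 B2 A2 Bb2 F2

The 5-note cells begin on F#4, C#4, G#3 — each down a 4th from the last.
Extending down a 4th: D#3 → A#2.
Statement 5 starts on A#2 and keeps the same exact contour: A#2 B2 A2 Bb2 F2.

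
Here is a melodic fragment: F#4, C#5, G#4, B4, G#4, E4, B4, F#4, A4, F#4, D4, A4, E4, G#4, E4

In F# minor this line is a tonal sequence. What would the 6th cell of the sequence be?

Taking 5-note groups, the heads are F#4, E4, D4: the pattern moves down a 2nd.
Continuing the starts: C#4 → B3 → A3.
So cell 6 is A3 E4 B3 D4 B3.

A3 E4 B3 D4 B3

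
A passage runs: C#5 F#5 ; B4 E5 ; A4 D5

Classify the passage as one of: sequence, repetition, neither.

Each 2-note cell is the previous one transposed down a 2nd.

sequence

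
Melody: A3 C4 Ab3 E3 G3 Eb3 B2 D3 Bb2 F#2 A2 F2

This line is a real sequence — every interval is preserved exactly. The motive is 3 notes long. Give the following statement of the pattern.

The 3-note cells begin on A3, E3, B2, F#2 — each down a 4th from the last.
From C#2 the exact shape gives C#2 E2 C2.

C#2 E2 C2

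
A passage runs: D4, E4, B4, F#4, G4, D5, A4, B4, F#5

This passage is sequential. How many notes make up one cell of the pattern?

3

9 notes total. Splitting into 3 groups of 3:
D4 E4 B4 | F#4 G4 D5 | A4 B4 F#5
Every group is a transposition up a 3rd of the one before; no shorter unit works.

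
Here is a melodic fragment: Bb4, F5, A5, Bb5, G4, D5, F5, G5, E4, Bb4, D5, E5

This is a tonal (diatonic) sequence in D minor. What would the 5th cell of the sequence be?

The 4-note cells begin on Bb4, G4, E4 — each down a 3rd from the last.
Extending down a 3rd: C4 → A3.
From A3 the diatonic shape gives A3 E4 G4 A4.

A3 E4 G4 A4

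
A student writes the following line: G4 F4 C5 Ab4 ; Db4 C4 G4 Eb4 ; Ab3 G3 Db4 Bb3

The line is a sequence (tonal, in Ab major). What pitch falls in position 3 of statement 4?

With 4-note cells, note 3 of each statement runs C5, G4, Db4.
One more down a 4th gives Ab3.

Ab3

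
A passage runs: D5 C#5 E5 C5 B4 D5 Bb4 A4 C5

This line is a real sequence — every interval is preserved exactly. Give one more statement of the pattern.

Ab4 G4 Bb4

Taking 3-note groups, the heads are D5, C5, Bb4: the pattern moves down a 2nd.
From Ab4 the exact shape gives Ab4 G4 Bb4.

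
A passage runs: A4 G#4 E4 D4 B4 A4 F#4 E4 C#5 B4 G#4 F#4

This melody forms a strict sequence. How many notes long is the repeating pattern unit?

4

Try groups of 4 (3 cells in 12 notes):
A4 G#4 E4 D4 | B4 A4 F#4 E4 | C#5 B4 G#4 F#4
Every group is a transposition up a 2nd of the one before; no shorter unit works.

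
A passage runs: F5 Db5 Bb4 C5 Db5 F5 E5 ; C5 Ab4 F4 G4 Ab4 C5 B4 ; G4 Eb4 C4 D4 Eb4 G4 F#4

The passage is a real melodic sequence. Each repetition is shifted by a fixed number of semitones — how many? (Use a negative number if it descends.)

-5

Taking 7-note groups, the heads are F5, C5, G4: the pattern moves down a 4th.
Counting half-steps from F5 to C5: -5.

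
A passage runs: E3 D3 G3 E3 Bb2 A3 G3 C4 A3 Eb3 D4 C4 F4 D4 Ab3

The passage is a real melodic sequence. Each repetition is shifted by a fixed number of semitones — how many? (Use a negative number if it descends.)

5

With a 5-note motive the entries are E3, A3, D4, each up a 4th from the previous.
E3 to A3 spans +5 semitones.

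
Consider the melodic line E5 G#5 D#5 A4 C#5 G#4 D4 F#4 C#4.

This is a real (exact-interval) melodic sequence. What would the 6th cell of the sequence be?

F2 A2 E2

With a 3-note motive the entries are E5, A4, D4, each down a 5th from the previous.
Carrying on: G3 → C3 → F2.
So cell 6 is F2 A2 E2.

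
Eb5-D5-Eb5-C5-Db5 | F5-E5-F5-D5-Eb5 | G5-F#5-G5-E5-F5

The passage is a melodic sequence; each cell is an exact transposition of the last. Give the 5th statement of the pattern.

The 5-note cells begin on Eb5, F5, G5 — each up a 2nd from the last.
Extending up a 2nd: A5 → B5.
From B5 the exact shape gives B5 A#5 B5 G#5 A5.

B5 A#5 B5 G#5 A5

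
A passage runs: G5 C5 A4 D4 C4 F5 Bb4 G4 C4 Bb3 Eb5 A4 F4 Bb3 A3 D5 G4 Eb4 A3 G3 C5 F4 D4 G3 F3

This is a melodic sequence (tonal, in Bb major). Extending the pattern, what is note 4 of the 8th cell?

The unit is 5 notes. Position-4 pitches of the 5 shown cells: D4, C4, Bb3, A3, G3.
Each moves down a 2nd. Continuing: F3 → Eb3 → D3.

D3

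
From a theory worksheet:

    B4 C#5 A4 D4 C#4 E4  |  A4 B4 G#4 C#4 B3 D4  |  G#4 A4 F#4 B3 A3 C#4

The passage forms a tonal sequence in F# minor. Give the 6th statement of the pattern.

D4 E4 C#4 F#3 E3 G#3

Unit = 6 notes; the statements start on B4, A4, G#4, moving down a 2nd each time.
Continuing the starts: F#4 → E4 → D4.
From D4 the diatonic shape gives D4 E4 C#4 F#3 E3 G#3.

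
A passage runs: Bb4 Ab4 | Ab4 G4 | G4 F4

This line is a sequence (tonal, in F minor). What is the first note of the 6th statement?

With a 2-note motive the entries are Bb4, Ab4, G4, each down a 2nd from the previous.
Continuing: F4 → Eb4 → Db4. Statement 6 starts on Db4.

Db4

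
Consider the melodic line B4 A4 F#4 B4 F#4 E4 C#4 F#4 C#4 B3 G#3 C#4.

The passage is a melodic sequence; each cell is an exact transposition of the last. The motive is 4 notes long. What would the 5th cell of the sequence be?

The 4-note cells begin on B4, F#4, C#4 — each down a 4th from the last.
Carrying on: G#3 → D#3.
So cell 5 is D#3 C#3 A#2 D#3.

D#3 C#3 A#2 D#3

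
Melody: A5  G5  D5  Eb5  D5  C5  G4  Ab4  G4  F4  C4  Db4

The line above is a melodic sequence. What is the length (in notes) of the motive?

4

There are 12 notes; a 4-note unit gives 3 cells:
A5 G5 D5 Eb5 | D5 C5 G4 Ab4 | G4 F4 C4 Db4
Every group is a transposition down a 5th of the one before; no shorter unit works.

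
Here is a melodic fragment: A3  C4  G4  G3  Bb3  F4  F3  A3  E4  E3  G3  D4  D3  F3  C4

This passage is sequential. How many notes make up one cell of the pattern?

3

15 notes total. Splitting into 5 groups of 3:
A3 C4 G4 | G3 Bb3 F4 | F3 A3 E4 | E3 G3 D4 | D3 F3 C4
That's a consistent down a 2nd shift per cell, and no other grouping gives one.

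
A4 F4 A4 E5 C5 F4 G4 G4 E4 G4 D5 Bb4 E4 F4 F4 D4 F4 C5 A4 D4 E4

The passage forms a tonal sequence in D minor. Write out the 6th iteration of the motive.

The 7-note cells begin on A4, G4, F4 — each down a 2nd from the last.
Continuing the starts: E4 → D4 → C4.
Statement 6 starts on C4 and keeps the same diatonic contour: C4 A3 C4 G4 E4 A3 Bb3.

C4 A3 C4 G4 E4 A3 Bb3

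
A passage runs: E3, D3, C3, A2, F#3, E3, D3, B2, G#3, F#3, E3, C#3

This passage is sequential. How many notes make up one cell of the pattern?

4

12 notes total. Splitting into 3 groups of 4:
E3 D3 C3 A2 | F#3 E3 D3 B2 | G#3 F#3 E3 C#3
Every group is a transposition up a 2nd of the one before; no shorter unit works.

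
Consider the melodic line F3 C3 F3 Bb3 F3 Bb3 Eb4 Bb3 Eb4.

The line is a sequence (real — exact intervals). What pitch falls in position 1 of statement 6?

Gb5

Grouping in 3s, the 1st note of each cell is F3, Bb3, Eb4.
Each moves up a 4th. Continuing: Ab4 → Db5 → Gb5.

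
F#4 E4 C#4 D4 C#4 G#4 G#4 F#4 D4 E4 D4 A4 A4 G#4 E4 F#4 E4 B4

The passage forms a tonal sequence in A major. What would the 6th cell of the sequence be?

D5 C#5 A4 B4 A4 E5

With a 6-note motive the entries are F#4, G#4, A4, each up a 2nd from the previous.
Extending up a 2nd: B4 → C#5 → D5.
From D5 the diatonic shape gives D5 C#5 A4 B4 A4 E5.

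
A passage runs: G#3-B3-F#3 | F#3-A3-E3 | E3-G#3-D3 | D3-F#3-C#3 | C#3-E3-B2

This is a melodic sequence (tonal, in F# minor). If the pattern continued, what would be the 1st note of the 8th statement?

G#2

The unit is 3 notes. Position-1 pitches of the 5 shown cells: G#3, F#3, E3, D3, C#3.
Carrying that down a 2nd forward: B2 → A2 → G#2.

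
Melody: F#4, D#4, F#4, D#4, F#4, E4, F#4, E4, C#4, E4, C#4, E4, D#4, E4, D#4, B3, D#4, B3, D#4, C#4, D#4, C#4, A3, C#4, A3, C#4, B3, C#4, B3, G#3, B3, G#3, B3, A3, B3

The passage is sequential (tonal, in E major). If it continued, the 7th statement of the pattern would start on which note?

Taking 7-note groups, the heads are F#4, E4, D#4, C#4, B3: the pattern moves down a 2nd.
Continuing: A3 → G#3. Statement 7 starts on G#3.

G#3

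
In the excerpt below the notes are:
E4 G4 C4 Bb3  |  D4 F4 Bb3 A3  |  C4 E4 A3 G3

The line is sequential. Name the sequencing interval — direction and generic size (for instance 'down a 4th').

The 4-note cells begin on E4, D4, C4 — each down a 2nd from the last.
From E4 to D4: down a 2nd.

down a 2nd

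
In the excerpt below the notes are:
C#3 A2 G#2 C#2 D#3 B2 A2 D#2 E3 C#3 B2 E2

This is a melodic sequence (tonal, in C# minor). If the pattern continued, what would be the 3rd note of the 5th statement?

D#3

With 4-note cells, note 3 of each statement runs G#2, A2, B2.
Carrying that up a 2nd forward: C#3 → D#3.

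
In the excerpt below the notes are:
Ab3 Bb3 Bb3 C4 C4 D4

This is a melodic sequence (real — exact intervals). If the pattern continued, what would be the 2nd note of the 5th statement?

F#4

With 2-note cells, note 2 of each statement runs Bb3, C4, D4.
Extending up a 2nd: E4 → F#4.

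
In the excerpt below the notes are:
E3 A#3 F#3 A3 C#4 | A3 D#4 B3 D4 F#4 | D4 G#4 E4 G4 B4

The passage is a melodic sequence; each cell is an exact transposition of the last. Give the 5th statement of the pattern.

With a 5-note motive the entries are E3, A3, D4, each up a 4th from the previous.
Continuing the starts: G4 → C5.
Statement 5 starts on C5 and keeps the same exact contour: C5 F#5 D5 F5 A5.

C5 F#5 D5 F5 A5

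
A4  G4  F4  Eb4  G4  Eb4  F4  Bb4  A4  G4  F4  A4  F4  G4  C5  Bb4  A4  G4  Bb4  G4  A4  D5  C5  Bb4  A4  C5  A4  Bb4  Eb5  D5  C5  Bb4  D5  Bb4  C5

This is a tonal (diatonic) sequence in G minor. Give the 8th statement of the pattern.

Taking 7-note groups, the heads are A4, Bb4, C5, D5, Eb5: the pattern moves up a 2nd.
Continuing the starts: F5 → G5 → A5.
Statement 8 starts on A5 and keeps the same diatonic contour: A5 G5 F5 Eb5 G5 Eb5 F5.

A5 G5 F5 Eb5 G5 Eb5 F5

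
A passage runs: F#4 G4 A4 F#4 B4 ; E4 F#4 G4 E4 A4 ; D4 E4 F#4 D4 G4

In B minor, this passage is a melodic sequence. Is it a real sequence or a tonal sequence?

Every note is diatonic to B minor.
Cell 1 has +1 semitones from note 1 to 2, but cell 2 has +2 — the interval quality changes while the contour stays the same, which is the hallmark of a tonal sequence.

tonal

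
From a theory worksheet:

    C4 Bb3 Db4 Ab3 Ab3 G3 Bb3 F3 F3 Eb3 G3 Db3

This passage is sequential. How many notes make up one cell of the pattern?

Try groups of 4 (3 cells in 12 notes):
C4 Bb3 Db4 Ab3 | Ab3 G3 Bb3 F3 | F3 Eb3 G3 Db3
Every group is a transposition down a 3rd of the one before; no shorter unit works.

4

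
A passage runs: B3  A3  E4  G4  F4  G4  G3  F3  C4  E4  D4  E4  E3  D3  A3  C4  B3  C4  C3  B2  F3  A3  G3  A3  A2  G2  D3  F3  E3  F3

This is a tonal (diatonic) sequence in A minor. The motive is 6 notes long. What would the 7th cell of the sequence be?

D2 C2 G2 B2 A2 B2

The 6-note cells begin on B3, G3, E3, C3, A2 — each down a 3rd from the last.
Continuing the starts: F2 → D2.
So cell 7 is D2 C2 G2 B2 A2 B2.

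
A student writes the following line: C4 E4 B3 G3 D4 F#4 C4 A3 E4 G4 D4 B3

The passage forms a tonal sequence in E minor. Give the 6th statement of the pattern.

With a 4-note motive the entries are C4, D4, E4, each up a 2nd from the previous.
Continuing the starts: F#4 → G4 → A4.
Statement 6 starts on A4 and keeps the same diatonic contour: A4 C5 G4 E4.

A4 C5 G4 E4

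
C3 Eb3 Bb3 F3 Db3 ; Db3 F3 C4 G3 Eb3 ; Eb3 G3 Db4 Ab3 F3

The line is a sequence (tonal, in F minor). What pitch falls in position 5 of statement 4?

G3

The unit is 5 notes. Position-5 pitches of the 3 shown cells: Db3, Eb3, F3.
Each moves up a 2nd; the next is G3.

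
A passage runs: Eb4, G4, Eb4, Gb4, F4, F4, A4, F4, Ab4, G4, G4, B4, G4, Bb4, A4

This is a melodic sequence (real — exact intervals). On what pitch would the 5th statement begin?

B4

Taking 5-note groups, the heads are Eb4, F4, G4: the pattern moves up a 2nd.
Extending the heads up a 2nd: A4 → B4.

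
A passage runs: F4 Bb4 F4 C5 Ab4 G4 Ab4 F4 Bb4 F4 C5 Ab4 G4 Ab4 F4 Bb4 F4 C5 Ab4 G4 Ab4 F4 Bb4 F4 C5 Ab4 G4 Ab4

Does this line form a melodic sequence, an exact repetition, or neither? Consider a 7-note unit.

repetition

Each 7-note cell is identical (F4 Bb4 F4 C5 Ab4 G4 Ab4), restated at the same pitch.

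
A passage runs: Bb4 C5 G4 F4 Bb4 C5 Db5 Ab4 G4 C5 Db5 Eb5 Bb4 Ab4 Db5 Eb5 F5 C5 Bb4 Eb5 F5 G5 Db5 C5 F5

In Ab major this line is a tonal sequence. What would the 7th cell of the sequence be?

Ab5 Bb5 F5 Eb5 Ab5

Unit = 5 notes; the statements start on Bb4, C5, Db5, Eb5, F5, moving up a 2nd each time.
Carrying on: G5 → Ab5.
From Ab5 the diatonic shape gives Ab5 Bb5 F5 Eb5 Ab5.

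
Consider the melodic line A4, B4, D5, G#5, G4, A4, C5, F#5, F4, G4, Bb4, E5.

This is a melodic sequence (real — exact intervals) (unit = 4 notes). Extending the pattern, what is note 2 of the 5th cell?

Grouping in 4s, the 2nd note of each cell is B4, A4, G4.
Carrying that down a 2nd forward: F4 → Eb4.

Eb4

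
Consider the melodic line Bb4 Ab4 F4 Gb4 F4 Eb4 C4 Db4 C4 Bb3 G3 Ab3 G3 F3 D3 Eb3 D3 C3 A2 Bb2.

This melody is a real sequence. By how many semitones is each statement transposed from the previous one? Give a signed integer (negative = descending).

Unit = 4 notes; the statements start on Bb4, F4, C4, G3, D3, moving down a 4th each time.
Bb4 to F4 spans -5 semitones.

-5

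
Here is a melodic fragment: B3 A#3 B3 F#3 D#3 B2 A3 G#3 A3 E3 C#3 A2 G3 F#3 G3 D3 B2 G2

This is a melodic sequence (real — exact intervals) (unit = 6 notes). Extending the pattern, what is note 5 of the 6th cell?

F2

With 6-note cells, note 5 of each statement runs D#3, C#3, B2.
Extending down a 2nd: A2 → G2 → F2.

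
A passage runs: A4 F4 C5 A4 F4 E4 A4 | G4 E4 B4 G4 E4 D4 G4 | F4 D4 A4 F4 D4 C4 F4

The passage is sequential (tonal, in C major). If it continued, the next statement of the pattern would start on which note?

E4

With a 7-note motive the entries are A4, G4, F4, each down a 2nd from the previous.
The next head, down a 2nd from F4, is E4.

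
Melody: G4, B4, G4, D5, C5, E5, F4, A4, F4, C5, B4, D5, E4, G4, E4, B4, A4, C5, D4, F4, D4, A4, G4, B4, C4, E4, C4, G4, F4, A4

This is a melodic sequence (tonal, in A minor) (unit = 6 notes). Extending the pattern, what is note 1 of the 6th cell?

B3

The unit is 6 notes. Position-1 pitches of the 5 shown cells: G4, F4, E4, D4, C4.
Each moves down a 2nd; the next is B3.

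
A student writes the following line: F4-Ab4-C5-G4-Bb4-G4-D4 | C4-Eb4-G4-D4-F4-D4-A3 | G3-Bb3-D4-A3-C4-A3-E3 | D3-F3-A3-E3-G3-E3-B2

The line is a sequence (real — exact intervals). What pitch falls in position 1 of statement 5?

A2

With 7-note cells, note 1 of each statement runs F4, C4, G3, D3.
Each moves down a 4th; the next is A2.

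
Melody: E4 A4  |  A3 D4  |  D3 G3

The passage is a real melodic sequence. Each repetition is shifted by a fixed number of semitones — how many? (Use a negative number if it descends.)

-7

Taking 2-note groups, the heads are E4, A3, D3: the pattern moves down a 5th.
E4→A3 is 57 − 64 = -7 semitones.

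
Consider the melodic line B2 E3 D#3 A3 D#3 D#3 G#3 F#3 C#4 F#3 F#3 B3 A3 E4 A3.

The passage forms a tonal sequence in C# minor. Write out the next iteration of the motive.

A3 D#4 C#4 G#4 C#4

The 5-note cells begin on B2, D#3, F#3 — each up a 3rd from the last.
From A3 the diatonic shape gives A3 D#4 C#4 G#4 C#4.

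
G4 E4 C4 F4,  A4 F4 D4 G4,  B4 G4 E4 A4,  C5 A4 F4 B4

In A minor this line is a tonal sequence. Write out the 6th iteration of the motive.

E5 C5 A4 D5

Taking 4-note groups, the heads are G4, A4, B4, C5: the pattern moves up a 2nd.
Continuing the starts: D5 → E5.
Statement 6 starts on E5 and keeps the same diatonic contour: E5 C5 A4 D5.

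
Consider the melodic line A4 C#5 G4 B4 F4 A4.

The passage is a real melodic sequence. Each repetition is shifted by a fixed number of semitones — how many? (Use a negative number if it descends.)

-2

The 2-note cells begin on A4, G4, F4 — each down a 2nd from the last.
A4→G4 is 67 − 69 = -2 semitones.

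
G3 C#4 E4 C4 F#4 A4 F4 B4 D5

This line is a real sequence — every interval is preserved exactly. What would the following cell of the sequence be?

With a 3-note motive the entries are G3, C4, F4, each up a 4th from the previous.
So cell 4 is Bb4 E5 G5.

Bb4 E5 G5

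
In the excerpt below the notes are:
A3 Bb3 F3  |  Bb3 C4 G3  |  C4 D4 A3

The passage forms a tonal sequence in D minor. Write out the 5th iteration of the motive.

E4 F4 C4

With a 3-note motive the entries are A3, Bb3, C4, each up a 2nd from the previous.
Carrying on: D4 → E4.
Statement 5 starts on E4 and keeps the same diatonic contour: E4 F4 C4.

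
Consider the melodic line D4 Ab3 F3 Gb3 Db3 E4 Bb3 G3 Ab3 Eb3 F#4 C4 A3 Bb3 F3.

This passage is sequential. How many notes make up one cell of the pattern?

5

Try groups of 5 (3 cells in 15 notes):
D4 Ab3 F3 Gb3 Db3 | E4 Bb3 G3 Ab3 Eb3 | F#4 C4 A3 Bb3 F3
Every group is a transposition up a 2nd of the one before; no shorter unit works.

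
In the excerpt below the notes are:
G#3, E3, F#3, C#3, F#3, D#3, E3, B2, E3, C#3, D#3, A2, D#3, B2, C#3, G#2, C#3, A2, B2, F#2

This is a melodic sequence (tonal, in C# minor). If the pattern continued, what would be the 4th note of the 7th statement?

The unit is 4 notes. Position-4 pitches of the 5 shown cells: C#3, B2, A2, G#2, F#2.
Extending down a 2nd: E2 → D#2.

D#2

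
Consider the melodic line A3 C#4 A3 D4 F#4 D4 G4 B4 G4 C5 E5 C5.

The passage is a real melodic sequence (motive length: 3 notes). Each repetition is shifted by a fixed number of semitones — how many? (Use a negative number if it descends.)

With a 3-note motive the entries are A3, D4, G4, C5, each up a 4th from the previous.
A3 to D4 spans +5 semitones.

5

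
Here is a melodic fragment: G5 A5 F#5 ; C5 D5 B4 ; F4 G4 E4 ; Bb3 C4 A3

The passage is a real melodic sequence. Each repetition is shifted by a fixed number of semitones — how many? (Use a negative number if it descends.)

-7

With a 3-note motive the entries are G5, C5, F4, Bb3, each down a 5th from the previous.
Counting half-steps from G5 to C5: -7.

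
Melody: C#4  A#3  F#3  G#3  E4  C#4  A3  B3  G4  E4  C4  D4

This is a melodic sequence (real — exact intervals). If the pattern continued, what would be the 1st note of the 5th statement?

Db5

The unit is 4 notes. Position-1 pitches of the 3 shown cells: C#4, E4, G4.
Extending up a 3rd: Bb4 → Db5.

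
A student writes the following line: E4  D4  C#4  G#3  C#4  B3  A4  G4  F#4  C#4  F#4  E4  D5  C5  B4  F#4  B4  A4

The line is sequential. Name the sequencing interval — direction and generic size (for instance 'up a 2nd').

up a 4th

With a 6-note motive the entries are E4, A4, D5, each up a 4th from the previous.
E4 to A4 is up a 4th.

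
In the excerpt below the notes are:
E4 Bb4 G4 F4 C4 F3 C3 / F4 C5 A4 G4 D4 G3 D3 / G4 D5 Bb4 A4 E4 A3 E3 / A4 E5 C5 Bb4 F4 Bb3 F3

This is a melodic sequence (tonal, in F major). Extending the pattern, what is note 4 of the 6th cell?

D5

With 7-note cells, note 4 of each statement runs F4, G4, A4, Bb4.
Carrying that up a 2nd forward: C5 → D5.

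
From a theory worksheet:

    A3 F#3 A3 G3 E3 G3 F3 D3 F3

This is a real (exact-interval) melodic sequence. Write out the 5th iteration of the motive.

With a 3-note motive the entries are A3, G3, F3, each down a 2nd from the previous.
Continuing the starts: Eb3 → Db3.
From Db3 the exact shape gives Db3 Bb2 Db3.

Db3 Bb2 Db3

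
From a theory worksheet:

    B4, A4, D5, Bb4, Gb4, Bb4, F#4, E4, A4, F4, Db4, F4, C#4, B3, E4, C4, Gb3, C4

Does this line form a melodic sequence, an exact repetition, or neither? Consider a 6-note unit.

neither

Note 5 of cell 3 is Gb3; if this were a sequence it would be Ab3. No unit length gives a consistent transposition pattern.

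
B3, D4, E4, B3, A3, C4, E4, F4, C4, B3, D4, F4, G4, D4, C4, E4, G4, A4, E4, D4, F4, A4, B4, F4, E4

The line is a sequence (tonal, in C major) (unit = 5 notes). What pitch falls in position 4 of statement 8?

B4

With 5-note cells, note 4 of each statement runs B3, C4, D4, E4, F4.
Each moves up a 2nd. Continuing: G4 → A4 → B4.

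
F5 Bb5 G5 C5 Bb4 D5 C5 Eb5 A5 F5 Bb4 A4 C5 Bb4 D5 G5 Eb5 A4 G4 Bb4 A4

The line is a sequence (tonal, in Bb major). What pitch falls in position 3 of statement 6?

Bb4

With 7-note cells, note 3 of each statement runs G5, F5, Eb5.
Carrying that down a 2nd forward: D5 → C5 → Bb4.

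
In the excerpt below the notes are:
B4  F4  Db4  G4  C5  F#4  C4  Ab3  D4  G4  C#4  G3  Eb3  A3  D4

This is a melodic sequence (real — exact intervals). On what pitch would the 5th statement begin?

D#3

Unit = 5 notes; the statements start on B4, F#4, C#4, moving down a 4th each time.
Extending the heads down a 4th: G#3 → D#3.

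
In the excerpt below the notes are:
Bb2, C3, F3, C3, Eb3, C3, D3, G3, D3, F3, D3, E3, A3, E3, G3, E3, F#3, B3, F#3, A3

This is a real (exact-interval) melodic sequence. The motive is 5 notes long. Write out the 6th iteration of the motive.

G#3 A#3 D#4 A#3 C#4

Unit = 5 notes; the statements start on Bb2, C3, D3, E3, moving up a 2nd each time.
Continuing the starts: F#3 → G#3.
From G#3 the exact shape gives G#3 A#3 D#4 A#3 C#4.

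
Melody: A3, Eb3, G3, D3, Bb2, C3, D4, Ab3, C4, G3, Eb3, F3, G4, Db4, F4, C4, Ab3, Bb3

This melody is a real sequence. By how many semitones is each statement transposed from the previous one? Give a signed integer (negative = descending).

Taking 6-note groups, the heads are A3, D4, G4: the pattern moves up a 4th.
Counting half-steps from A3 to D4: 5.

5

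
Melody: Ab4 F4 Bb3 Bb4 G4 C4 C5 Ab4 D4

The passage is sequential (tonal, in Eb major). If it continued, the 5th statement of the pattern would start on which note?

Eb5

Unit = 3 notes; the statements start on Ab4, Bb4, C5, moving up a 2nd each time.
Continuing: D5 → Eb5. Statement 5 starts on Eb5.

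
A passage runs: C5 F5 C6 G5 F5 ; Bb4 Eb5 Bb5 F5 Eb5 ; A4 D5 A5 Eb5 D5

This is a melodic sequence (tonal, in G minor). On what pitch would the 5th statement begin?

The 5-note cells begin on C5, Bb4, A4 — each down a 2nd from the last.
Extending the heads down a 2nd: G4 → F4.

F4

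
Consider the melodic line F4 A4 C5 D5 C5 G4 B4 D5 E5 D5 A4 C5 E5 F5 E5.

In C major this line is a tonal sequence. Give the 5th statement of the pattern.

C5 E5 G5 A5 G5

The 5-note cells begin on F4, G4, A4 — each up a 2nd from the last.
Extending up a 2nd: B4 → C5.
So cell 5 is C5 E5 G5 A5 G5.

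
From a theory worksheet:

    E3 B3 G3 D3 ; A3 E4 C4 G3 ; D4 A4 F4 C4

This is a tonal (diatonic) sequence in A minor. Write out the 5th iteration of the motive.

With a 4-note motive the entries are E3, A3, D4, each up a 4th from the previous.
Extending up a 4th: G4 → C5.
Statement 5 starts on C5 and keeps the same diatonic contour: C5 G5 E5 B4.

C5 G5 E5 B4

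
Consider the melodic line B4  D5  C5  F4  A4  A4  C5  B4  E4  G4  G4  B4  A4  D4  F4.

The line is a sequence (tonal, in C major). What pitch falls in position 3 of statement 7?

D4

Grouping in 5s, the 3rd note of each cell is C5, B4, A4.
Each moves down a 2nd. Continuing: G4 → F4 → E4 → D4.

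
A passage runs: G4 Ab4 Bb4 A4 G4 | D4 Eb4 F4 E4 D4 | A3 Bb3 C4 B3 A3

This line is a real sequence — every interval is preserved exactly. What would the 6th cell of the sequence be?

With a 5-note motive the entries are G4, D4, A3, each down a 4th from the previous.
Carrying on: E3 → B2 → F#2.
So cell 6 is F#2 G2 A2 G#2 F#2.

F#2 G2 A2 G#2 F#2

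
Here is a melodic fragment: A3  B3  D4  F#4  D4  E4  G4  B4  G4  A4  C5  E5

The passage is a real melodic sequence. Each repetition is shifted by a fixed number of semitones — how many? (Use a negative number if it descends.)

The 4-note cells begin on A3, D4, G4 — each up a 4th from the last.
A3 to D4 spans +5 semitones.

5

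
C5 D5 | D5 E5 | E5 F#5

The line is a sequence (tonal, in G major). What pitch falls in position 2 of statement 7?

C6

Grouping in 2s, the 2nd note of each cell is D5, E5, F#5.
Each moves up a 2nd. Continuing: G5 → A5 → B5 → C6.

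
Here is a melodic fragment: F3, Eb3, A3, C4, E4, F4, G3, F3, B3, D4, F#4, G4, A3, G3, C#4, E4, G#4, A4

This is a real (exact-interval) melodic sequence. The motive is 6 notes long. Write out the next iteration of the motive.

With a 6-note motive the entries are F3, G3, A3, each up a 2nd from the previous.
From B3 the exact shape gives B3 A3 D#4 F#4 A#4 B4.

B3 A3 D#4 F#4 A#4 B4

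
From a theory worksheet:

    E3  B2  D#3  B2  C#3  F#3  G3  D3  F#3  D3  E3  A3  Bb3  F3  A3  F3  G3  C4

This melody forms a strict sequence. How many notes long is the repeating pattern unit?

6

18 notes total. Splitting into 3 groups of 6:
E3 B2 D#3 B2 C#3 F#3 | G3 D3 F#3 D3 E3 A3 | Bb3 F3 A3 F3 G3 C4
Every group is a transposition up a 3rd of the one before; no shorter unit works.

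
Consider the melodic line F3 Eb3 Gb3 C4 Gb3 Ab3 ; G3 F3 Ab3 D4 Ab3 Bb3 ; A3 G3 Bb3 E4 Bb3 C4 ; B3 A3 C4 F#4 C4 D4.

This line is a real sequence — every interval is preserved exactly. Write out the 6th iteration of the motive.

D#4 C#4 E4 A#4 E4 F#4

Taking 6-note groups, the heads are F3, G3, A3, B3: the pattern moves up a 2nd.
Continuing the starts: C#4 → D#4.
From D#4 the exact shape gives D#4 C#4 E4 A#4 E4 F#4.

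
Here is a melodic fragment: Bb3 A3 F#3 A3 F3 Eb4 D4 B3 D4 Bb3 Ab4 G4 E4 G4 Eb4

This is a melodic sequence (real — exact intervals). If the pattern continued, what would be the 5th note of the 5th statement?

Db5

Grouping in 5s, the 5th note of each cell is F3, Bb3, Eb4.
Each moves up a 4th. Continuing: Ab4 → Db5.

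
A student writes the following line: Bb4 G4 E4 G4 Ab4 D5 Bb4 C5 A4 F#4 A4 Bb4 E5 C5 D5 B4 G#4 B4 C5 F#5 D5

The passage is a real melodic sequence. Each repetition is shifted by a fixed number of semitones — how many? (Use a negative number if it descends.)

With a 7-note motive the entries are Bb4, C5, D5, each up a 2nd from the previous.
Bb4 to C5 spans +2 semitones.

2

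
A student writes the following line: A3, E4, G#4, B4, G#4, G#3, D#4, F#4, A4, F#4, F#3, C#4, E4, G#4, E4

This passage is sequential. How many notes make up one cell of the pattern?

15 notes total. Splitting into 3 groups of 5:
A3 E4 G#4 B4 G#4 | G#3 D#4 F#4 A4 F#4 | F#3 C#4 E4 G#4 E4
Every group is a transposition down a 2nd of the one before; no shorter unit works.

5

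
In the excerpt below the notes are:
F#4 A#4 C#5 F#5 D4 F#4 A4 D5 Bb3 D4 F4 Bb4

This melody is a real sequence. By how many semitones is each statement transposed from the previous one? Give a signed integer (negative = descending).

Taking 4-note groups, the heads are F#4, D4, Bb3: the pattern moves down a 3rd.
F#4 to D4 spans -4 semitones.

-4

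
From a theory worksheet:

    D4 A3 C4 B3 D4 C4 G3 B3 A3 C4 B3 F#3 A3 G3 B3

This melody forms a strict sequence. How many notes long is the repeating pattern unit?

5

Try groups of 5 (3 cells in 15 notes):
D4 A3 C4 B3 D4 | C4 G3 B3 A3 C4 | B3 F#3 A3 G3 B3
That's a consistent down a 2nd shift per cell, and no other grouping gives one.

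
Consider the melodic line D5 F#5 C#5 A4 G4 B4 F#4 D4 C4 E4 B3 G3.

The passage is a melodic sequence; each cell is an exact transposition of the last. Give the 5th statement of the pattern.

Bb2 D3 A2 F2

Taking 4-note groups, the heads are D5, G4, C4: the pattern moves down a 5th.
Extending down a 5th: F3 → Bb2.
From Bb2 the exact shape gives Bb2 D3 A2 F2.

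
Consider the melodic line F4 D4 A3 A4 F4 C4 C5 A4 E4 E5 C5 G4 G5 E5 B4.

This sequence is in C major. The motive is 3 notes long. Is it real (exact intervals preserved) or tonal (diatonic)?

Every note is diatonic to C major.
Cell 1 has -3 semitones from note 1 to 2, but cell 2 has -4 — the interval quality changes while the contour stays the same, which is the hallmark of a tonal sequence.

tonal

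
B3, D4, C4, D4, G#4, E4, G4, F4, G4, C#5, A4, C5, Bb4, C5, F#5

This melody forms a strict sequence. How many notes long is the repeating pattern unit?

5

Try groups of 5 (3 cells in 15 notes):
B3 D4 C4 D4 G#4 | E4 G4 F4 G4 C#5 | A4 C5 Bb4 C5 F#5
Each cell is the previous one up a 4th — so the unit is 5 notes.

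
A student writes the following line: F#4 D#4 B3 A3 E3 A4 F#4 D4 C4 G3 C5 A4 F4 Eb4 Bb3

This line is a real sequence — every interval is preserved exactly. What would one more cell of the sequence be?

Eb5 C5 Ab4 Gb4 Db4

Taking 5-note groups, the heads are F#4, A4, C5: the pattern moves up a 3rd.
Statement 4 starts on Eb5 and keeps the same exact contour: Eb5 C5 Ab4 Gb4 Db4.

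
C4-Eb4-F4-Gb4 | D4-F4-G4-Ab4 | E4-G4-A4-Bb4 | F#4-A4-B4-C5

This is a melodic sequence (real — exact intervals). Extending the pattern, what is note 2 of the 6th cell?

C#5

The unit is 4 notes. Position-2 pitches of the 4 shown cells: Eb4, F4, G4, A4.
Each moves up a 2nd. Continuing: B4 → C#5.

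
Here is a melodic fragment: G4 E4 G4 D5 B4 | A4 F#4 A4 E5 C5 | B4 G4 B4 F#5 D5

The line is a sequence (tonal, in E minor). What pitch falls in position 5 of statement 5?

F#5

Grouping in 5s, the 5th note of each cell is B4, C5, D5.
Carrying that up a 2nd forward: E5 → F#5.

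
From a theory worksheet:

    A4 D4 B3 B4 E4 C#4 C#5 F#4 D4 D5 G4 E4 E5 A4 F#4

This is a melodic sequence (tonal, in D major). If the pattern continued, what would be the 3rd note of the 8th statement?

The unit is 3 notes. Position-3 pitches of the 5 shown cells: B3, C#4, D4, E4, F#4.
Each moves up a 2nd. Continuing: G4 → A4 → B4.

B4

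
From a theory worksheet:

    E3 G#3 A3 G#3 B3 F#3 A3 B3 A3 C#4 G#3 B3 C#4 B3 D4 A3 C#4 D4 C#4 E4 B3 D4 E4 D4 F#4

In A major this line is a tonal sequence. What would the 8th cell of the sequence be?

Taking 5-note groups, the heads are E3, F#3, G#3, A3, B3: the pattern moves up a 2nd.
Continuing the starts: C#4 → D4 → E4.
So cell 8 is E4 G#4 A4 G#4 B4.

E4 G#4 A4 G#4 B4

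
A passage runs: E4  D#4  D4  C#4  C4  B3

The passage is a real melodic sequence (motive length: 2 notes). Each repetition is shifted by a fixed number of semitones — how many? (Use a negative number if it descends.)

-2

With a 2-note motive the entries are E4, D4, C4, each down a 2nd from the previous.
E4→D4 is 62 − 64 = -2 semitones.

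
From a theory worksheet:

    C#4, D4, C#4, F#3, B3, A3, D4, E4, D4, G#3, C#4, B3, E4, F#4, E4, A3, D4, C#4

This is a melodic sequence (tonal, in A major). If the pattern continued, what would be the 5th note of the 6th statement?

G#4

The unit is 6 notes. Position-5 pitches of the 3 shown cells: B3, C#4, D4.
Extending up a 2nd: E4 → F#4 → G#4.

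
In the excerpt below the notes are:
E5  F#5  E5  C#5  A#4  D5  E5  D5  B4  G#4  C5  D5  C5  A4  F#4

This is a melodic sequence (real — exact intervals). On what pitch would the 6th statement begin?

Gb4

Unit = 5 notes; the statements start on E5, D5, C5, moving down a 2nd each time.
Continuing: Bb4 → Ab4 → Gb4. Statement 6 starts on Gb4.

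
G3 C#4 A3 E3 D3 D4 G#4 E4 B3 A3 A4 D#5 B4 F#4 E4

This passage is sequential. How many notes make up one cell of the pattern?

5

There are 15 notes; a 5-note unit gives 3 cells:
G3 C#4 A3 E3 D3 | D4 G#4 E4 B3 A3 | A4 D#5 B4 F#4 E4
That's a consistent up a 5th shift per cell, and no other grouping gives one.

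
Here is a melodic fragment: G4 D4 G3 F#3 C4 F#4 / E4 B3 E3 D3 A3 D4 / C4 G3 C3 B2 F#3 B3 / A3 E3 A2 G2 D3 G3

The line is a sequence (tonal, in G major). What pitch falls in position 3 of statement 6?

The unit is 6 notes. Position-3 pitches of the 4 shown cells: G3, E3, C3, A2.
Each moves down a 3rd. Continuing: F#2 → D2.

D2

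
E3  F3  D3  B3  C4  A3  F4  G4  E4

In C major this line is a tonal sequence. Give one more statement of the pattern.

With a 3-note motive the entries are E3, B3, F4, each up a 5th from the previous.
From C5 the diatonic shape gives C5 D5 B4.

C5 D5 B4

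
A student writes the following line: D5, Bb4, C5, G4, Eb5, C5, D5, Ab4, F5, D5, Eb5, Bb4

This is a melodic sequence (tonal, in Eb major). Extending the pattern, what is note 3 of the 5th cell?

The unit is 4 notes. Position-3 pitches of the 3 shown cells: C5, D5, Eb5.
Each moves up a 2nd. Continuing: F5 → G5.

G5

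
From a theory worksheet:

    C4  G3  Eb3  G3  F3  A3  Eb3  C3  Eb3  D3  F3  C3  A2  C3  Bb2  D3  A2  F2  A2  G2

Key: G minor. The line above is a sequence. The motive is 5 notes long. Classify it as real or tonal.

Every note is diatonic to G minor.
Cell 1 has -5 semitones from note 1 to 2, but cell 2 has -6 — the interval quality changes while the contour stays the same, which is the hallmark of a tonal sequence.

tonal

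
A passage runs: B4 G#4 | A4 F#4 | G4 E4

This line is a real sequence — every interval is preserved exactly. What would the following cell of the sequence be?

Taking 2-note groups, the heads are B4, A4, G4: the pattern moves down a 2nd.
So cell 4 is F4 D4.

F4 D4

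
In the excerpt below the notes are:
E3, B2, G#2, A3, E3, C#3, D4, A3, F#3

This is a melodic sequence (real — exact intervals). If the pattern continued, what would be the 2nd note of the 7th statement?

F5

With 3-note cells, note 2 of each statement runs B2, E3, A3.
Extending up a 4th: D4 → G4 → C5 → F5.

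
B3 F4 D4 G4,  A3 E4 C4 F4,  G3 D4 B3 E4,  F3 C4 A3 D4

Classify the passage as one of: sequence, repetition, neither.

Each 4-note cell is the previous one transposed down a 2nd.

sequence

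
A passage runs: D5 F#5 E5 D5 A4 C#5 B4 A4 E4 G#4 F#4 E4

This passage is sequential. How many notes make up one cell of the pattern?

4

There are 12 notes; a 4-note unit gives 3 cells:
D5 F#5 E5 D5 | A4 C#5 B4 A4 | E4 G#4 F#4 E4
Every group is a transposition down a 4th of the one before; no shorter unit works.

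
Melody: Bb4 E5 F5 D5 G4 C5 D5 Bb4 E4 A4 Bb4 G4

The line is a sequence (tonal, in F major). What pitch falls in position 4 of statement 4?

The unit is 4 notes. Position-4 pitches of the 3 shown cells: D5, Bb4, G4.
From G4, down a 3rd gives E4.

E4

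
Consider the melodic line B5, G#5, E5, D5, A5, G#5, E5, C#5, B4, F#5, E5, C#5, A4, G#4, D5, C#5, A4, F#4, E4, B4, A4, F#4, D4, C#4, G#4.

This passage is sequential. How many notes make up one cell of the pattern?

5

There are 25 notes; a 5-note unit gives 5 cells:
B5 G#5 E5 D5 A5 | G#5 E5 C#5 B4 F#5 | E5 C#5 A4 G#4 D5 | C#5 A4 F#4 E4 B4 | A4 F#4 D4 C#4 G#4
Each cell is the previous one down a 3rd — so the unit is 5 notes.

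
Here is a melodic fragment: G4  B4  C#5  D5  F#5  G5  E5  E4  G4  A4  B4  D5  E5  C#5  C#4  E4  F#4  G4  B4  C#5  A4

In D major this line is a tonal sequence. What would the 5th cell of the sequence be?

F#3 A3 B3 C#4 E4 F#4 D4

With a 7-note motive the entries are G4, E4, C#4, each down a 3rd from the previous.
Continuing the starts: A3 → F#3.
From F#3 the diatonic shape gives F#3 A3 B3 C#4 E4 F#4 D4.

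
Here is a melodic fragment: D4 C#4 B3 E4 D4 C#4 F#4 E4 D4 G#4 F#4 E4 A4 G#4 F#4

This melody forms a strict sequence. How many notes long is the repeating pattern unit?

15 notes total. Splitting into 5 groups of 3:
D4 C#4 B3 | E4 D4 C#4 | F#4 E4 D4 | G#4 F#4 E4 | A4 G#4 F#4
Every group is a transposition up a 2nd of the one before; no shorter unit works.

3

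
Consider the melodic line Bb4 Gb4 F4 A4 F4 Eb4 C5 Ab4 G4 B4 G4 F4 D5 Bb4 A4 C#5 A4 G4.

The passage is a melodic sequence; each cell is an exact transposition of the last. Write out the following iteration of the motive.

The 6-note cells begin on Bb4, C5, D5 — each up a 2nd from the last.
From E5 the exact shape gives E5 C5 B4 D#5 B4 A4.

E5 C5 B4 D#5 B4 A4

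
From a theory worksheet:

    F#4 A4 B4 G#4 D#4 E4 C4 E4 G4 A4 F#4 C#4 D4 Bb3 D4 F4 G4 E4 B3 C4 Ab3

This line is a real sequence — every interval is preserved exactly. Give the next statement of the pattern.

C4 Eb4 F4 D4 A3 Bb3 Gb3

Unit = 7 notes; the statements start on F#4, E4, D4, moving down a 2nd each time.
Statement 4 starts on C4 and keeps the same exact contour: C4 Eb4 F4 D4 A3 Bb3 Gb3.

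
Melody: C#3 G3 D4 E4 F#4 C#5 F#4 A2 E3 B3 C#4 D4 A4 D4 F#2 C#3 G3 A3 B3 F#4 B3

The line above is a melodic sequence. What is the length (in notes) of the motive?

7

Try groups of 7 (3 cells in 21 notes):
C#3 G3 D4 E4 F#4 C#5 F#4 | A2 E3 B3 C#4 D4 A4 D4 | F#2 C#3 G3 A3 B3 F#4 B3
Every group is a transposition down a 3rd of the one before; no shorter unit works.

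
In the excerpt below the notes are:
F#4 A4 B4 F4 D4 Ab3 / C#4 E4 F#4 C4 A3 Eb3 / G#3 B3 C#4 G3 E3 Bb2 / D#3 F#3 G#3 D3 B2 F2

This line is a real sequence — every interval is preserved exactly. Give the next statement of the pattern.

A#2 C#3 D#3 A2 F#2 C2

With a 6-note motive the entries are F#4, C#4, G#3, D#3, each down a 4th from the previous.
Statement 5 starts on A#2 and keeps the same exact contour: A#2 C#3 D#3 A2 F#2 C2.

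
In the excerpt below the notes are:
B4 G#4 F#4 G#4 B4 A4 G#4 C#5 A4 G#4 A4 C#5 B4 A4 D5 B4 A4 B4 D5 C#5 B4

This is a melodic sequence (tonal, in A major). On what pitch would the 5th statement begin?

F#5

The 7-note cells begin on B4, C#5, D5 — each up a 2nd from the last.
Continuing: E5 → F#5. Statement 5 starts on F#5.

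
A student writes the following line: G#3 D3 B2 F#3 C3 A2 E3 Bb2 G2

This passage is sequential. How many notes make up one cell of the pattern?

There are 9 notes; a 3-note unit gives 3 cells:
G#3 D3 B2 | F#3 C3 A2 | E3 Bb2 G2
Every group is a transposition down a 2nd of the one before; no shorter unit works.

3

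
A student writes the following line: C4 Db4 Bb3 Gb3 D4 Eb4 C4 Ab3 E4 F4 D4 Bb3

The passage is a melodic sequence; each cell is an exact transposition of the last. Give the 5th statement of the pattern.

With a 4-note motive the entries are C4, D4, E4, each up a 2nd from the previous.
Carrying on: F#4 → G#4.
Statement 5 starts on G#4 and keeps the same exact contour: G#4 A4 F#4 D4.

G#4 A4 F#4 D4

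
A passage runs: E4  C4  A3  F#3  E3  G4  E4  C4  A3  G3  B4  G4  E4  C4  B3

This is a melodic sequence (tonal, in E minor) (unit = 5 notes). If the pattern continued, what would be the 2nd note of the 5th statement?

Grouping in 5s, the 2nd note of each cell is C4, E4, G4.
Each moves up a 3rd. Continuing: B4 → D5.

D5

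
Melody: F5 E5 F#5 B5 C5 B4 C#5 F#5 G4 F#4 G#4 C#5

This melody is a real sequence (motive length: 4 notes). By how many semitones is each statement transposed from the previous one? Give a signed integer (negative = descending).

With a 4-note motive the entries are F5, C5, G4, each down a 4th from the previous.
Counting half-steps from F5 to C5: -5.

-5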